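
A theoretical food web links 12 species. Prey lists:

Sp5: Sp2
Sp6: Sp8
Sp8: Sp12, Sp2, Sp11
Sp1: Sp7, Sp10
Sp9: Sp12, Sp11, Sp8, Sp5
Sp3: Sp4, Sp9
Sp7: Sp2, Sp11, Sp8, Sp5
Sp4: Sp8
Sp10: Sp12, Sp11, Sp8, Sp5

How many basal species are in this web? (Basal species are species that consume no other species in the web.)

Basal species (no prey listed): Sp12, Sp2, Sp11.
Count: 3.

3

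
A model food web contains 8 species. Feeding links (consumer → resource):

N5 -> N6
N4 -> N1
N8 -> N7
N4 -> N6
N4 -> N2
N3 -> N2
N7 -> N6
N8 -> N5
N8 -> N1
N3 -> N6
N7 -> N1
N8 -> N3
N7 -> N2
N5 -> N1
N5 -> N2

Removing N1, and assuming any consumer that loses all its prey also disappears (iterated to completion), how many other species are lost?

0

Remove N1.
Every predator of it retains at least one other prey: N4 still has N2, N6; N7 still has N2, N6; N5 still has N2, N6; N8 still has N3, N7, N5.
No consumer loses all prey, so no secondary extinctions occur.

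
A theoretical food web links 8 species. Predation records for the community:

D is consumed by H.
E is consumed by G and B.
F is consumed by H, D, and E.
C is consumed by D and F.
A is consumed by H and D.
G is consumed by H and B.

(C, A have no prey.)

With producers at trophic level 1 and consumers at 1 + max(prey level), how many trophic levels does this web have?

5

Producers (level 1): C, A.
C → F → E → G → B gives B level 5.
No species has a prey at level 5, so no species reaches level 6.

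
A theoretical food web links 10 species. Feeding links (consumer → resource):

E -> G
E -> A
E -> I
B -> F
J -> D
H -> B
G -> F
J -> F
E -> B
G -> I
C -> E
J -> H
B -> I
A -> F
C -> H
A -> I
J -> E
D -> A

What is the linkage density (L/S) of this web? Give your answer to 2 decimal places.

L/S = 1.80

There are L = 18 links among S = 10 species.
L/S = 18/10 = 1.8000 ≈ 1.80.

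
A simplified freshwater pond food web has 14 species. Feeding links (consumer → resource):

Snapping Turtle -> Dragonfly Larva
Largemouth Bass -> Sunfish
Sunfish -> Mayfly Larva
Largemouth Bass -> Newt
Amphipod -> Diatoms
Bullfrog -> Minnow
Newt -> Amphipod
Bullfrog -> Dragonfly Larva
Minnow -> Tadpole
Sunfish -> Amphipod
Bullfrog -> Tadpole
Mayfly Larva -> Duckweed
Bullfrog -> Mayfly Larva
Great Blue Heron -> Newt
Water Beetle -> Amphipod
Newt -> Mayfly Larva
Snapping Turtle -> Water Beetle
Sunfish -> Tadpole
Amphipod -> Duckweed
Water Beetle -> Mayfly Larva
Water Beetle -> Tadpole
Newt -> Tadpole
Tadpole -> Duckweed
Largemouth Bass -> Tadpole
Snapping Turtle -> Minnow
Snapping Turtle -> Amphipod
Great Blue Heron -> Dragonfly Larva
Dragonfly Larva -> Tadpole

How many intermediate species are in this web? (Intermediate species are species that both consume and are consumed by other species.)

Intermediate species (has both prey and predators): Mayfly Larva, Amphipod, Tadpole, Sunfish, Newt, Minnow, Dragonfly Larva, Water Beetle.
Count: 8.

8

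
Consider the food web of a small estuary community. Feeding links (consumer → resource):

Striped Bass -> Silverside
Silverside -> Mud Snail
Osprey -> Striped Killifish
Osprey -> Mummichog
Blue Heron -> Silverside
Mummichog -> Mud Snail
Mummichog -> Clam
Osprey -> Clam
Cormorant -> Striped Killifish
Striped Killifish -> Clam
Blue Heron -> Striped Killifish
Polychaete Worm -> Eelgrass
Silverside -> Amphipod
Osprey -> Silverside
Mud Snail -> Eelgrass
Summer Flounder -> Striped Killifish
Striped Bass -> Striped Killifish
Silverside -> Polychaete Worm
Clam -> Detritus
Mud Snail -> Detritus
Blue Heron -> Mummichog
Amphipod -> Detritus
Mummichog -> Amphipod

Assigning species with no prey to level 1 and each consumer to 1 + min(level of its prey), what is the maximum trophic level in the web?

4

Basal resources (level 1): Detritus, Eelgrass.
Following each consumer down to its lowest-level prey: Detritus → Clam → Striped Killifish → Summer Flounder (levels 1 through 4).
All prey of Summer Flounder (Striped Killifish 3) are at level 3 or above, so Summer Flounder is at level 1 + 3 = 4.
Every consumer has at least one prey at level 3 or below, so none exceeds level 4.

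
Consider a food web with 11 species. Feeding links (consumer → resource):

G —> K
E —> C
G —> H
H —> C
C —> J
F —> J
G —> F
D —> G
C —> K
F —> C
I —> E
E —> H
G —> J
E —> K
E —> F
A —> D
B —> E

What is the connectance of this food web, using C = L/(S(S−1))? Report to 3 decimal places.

C = 0.155

The web has S = 11 species and L = 17 feeding links.
C = L / (S(S−1)) = 17 / 110 = 0.1545 ≈ 0.155.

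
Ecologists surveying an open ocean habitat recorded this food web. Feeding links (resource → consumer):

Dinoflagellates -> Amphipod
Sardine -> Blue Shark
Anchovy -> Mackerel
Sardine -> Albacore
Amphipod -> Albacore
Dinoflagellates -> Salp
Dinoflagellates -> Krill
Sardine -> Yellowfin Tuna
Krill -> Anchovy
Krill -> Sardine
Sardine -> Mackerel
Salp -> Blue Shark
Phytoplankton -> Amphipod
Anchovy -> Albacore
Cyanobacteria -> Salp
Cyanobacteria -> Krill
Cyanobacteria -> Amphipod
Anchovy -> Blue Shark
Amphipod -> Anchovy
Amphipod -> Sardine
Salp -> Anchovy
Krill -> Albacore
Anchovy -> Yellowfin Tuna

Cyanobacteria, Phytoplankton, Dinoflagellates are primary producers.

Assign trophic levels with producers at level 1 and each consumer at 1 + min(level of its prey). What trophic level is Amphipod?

Cyanobacteria is a producer → level 1.
Amphipod eats Cyanobacteria → level 2.

Trophic level 2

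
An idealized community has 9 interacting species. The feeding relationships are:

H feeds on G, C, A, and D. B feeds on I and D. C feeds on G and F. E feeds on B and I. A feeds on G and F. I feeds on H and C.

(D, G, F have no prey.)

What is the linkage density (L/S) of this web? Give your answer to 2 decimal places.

L/S = 1.56

There are L = 14 links among S = 9 species.
L/S = 14/9 = 1.5556 ≈ 1.56.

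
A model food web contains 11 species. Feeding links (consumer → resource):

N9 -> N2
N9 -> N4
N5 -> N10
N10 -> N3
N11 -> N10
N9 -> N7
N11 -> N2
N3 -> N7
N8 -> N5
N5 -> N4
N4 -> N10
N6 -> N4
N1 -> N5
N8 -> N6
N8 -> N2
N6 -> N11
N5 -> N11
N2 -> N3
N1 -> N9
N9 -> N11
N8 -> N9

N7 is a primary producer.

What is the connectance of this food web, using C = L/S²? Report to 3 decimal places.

The web has S = 11 species and L = 21 feeding links.
C = L / S² = 21 / 121 = 0.1736 ≈ 0.174.

C = 0.174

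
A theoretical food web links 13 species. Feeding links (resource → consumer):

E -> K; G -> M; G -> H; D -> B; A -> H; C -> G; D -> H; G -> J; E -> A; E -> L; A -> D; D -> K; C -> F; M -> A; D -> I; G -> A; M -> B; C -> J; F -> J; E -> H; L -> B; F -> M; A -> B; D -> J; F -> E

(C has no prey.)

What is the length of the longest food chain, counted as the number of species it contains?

6 species

One longest chain: C → F → M → A → D → I.
It has 6 species and 5 links.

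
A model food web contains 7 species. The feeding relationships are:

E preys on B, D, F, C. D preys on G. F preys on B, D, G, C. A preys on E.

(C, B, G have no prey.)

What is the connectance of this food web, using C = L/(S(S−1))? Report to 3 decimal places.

The web has S = 7 species and L = 10 feeding links.
C = L / (S(S−1)) = 10 / 42 = 0.2381 ≈ 0.238.

C = 0.238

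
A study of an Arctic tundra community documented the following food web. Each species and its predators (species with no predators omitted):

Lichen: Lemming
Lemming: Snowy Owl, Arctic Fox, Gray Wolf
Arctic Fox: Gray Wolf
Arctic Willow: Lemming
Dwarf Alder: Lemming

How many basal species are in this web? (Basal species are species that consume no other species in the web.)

3

Basal species (no prey listed): Arctic Willow, Dwarf Alder, Lichen.
Count: 3.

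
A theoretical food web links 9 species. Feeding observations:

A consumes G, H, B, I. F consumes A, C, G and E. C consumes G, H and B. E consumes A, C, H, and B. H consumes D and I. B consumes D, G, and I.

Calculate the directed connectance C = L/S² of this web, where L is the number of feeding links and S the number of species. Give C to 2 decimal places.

C = 0.25

The web has S = 9 species and L = 20 feeding links.
C = L / S² = 20 / 81 = 0.2469 ≈ 0.25.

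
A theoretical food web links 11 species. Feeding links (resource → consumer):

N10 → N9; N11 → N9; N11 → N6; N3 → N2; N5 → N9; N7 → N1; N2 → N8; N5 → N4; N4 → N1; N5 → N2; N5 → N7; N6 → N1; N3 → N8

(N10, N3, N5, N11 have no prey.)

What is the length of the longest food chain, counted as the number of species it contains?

One longest chain: N3 → N2 → N8.
It has 3 species and 2 links.

3 species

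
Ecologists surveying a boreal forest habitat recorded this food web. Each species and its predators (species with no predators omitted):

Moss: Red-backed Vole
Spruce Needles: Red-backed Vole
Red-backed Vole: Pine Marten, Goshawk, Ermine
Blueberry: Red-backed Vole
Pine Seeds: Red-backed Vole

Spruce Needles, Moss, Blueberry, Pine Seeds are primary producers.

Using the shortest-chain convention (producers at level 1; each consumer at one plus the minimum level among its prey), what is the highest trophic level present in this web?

3

Producers (level 1): Spruce Needles, Moss, Blueberry, Pine Seeds.
Following each consumer down to its lowest-level prey: Spruce Needles → Red-backed Vole → Goshawk (levels 1 through 3).
All prey of Goshawk (Red-backed Vole 2) are at level 2 or above, so Goshawk is at level 1 + 2 = 3.
Every consumer has at least one prey at level 2 or below, so none exceeds level 3.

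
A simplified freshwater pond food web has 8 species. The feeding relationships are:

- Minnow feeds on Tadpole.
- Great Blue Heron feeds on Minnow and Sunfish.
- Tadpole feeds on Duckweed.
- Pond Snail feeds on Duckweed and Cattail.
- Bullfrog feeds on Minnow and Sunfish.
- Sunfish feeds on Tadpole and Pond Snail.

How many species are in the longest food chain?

One longest chain: Duckweed → Tadpole → Minnow → Great Blue Heron.
It has 4 species and 3 links.

4 species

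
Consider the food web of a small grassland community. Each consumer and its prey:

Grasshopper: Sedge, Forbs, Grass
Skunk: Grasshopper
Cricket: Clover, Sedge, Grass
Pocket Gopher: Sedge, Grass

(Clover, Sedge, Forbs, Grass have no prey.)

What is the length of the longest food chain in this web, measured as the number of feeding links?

2 links

One longest chain: Sedge → Grasshopper → Skunk.
It has 3 species and 2 links.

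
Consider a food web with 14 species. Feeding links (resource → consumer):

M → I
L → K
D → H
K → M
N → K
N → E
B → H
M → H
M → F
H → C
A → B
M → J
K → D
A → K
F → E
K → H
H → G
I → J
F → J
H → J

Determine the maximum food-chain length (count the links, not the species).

4 links

One longest chain: A → K → M → I → J.
It has 5 species and 4 links.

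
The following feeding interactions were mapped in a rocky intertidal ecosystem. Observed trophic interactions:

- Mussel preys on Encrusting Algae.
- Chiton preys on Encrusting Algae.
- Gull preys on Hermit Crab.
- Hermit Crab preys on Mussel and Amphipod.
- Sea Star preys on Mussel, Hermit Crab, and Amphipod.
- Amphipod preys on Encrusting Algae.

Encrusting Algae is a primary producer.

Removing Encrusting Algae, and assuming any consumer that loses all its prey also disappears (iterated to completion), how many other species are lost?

6

Remove Encrusting Algae.
Round 1: Chiton (all prey gone), Mussel (all prey gone), Amphipod (all prey gone) → extinct.
Round 2: Hermit Crab (all prey gone) → extinct.
Round 3: Sea Star (all prey gone), Gull (all prey gone) → extinct.
No further losses. Total secondary extinctions: 6.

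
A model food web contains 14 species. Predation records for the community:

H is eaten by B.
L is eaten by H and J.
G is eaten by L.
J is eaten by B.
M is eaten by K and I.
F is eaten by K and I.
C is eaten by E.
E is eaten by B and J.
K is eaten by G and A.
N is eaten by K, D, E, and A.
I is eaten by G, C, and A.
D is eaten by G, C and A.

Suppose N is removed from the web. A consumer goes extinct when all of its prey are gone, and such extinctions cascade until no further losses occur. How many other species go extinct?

1

Remove N.
Round 1: D (all prey gone) → extinct.
No further losses. Total secondary extinctions: 1.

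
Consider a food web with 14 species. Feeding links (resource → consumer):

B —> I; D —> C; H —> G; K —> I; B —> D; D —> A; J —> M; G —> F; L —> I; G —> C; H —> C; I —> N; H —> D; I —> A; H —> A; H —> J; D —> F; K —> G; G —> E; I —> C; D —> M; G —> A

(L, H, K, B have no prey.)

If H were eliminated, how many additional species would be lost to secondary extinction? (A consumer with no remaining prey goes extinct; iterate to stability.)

Remove H.
Round 1: J (all prey gone) → extinct.
No further losses. Total secondary extinctions: 1.

1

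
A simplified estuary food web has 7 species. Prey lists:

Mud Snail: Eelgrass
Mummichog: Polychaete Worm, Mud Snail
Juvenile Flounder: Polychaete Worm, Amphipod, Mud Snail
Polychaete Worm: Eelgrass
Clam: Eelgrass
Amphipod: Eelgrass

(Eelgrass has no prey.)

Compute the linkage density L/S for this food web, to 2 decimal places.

L/S = 1.29

There are L = 9 links among S = 7 species.
L/S = 9/7 = 1.2857 ≈ 1.29.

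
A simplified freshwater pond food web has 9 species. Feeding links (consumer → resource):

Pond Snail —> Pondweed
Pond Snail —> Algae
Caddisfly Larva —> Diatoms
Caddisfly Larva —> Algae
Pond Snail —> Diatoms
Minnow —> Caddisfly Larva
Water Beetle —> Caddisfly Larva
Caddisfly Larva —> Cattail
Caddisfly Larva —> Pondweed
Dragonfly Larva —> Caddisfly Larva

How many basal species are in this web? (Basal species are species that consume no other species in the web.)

Basal species (no prey listed): Pondweed, Algae, Diatoms, Cattail.
Count: 4.

4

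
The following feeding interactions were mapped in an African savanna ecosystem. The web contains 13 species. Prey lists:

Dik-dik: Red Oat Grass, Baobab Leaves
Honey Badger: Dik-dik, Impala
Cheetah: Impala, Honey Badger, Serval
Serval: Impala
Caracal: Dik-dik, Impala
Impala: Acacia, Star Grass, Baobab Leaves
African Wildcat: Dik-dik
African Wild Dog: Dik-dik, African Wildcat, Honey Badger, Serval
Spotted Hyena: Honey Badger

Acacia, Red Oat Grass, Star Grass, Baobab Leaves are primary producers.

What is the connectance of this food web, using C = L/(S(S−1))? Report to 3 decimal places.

C = 0.122

The web has S = 13 species and L = 19 feeding links.
C = L / (S(S−1)) = 19 / 156 = 0.1218 ≈ 0.122.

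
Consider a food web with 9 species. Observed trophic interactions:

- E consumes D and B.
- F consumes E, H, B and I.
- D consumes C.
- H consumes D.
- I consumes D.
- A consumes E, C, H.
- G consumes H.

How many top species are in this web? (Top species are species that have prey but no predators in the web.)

Top species (has prey, but nothing eats it): A, F, G.
Count: 3.

3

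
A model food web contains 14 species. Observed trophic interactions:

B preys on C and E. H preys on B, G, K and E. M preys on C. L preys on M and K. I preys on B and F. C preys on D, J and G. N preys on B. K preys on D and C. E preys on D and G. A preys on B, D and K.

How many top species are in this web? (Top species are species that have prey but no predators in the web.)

5

Top species (has prey, but nothing eats it): H, L, I, N, A.
Count: 5.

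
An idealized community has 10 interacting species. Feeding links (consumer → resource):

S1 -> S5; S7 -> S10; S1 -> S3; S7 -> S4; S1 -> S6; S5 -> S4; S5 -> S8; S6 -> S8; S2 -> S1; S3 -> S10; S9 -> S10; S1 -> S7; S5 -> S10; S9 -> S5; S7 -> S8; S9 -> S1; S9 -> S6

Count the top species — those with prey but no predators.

2

Top species (has prey, but nothing eats it): S9, S2.
Count: 2.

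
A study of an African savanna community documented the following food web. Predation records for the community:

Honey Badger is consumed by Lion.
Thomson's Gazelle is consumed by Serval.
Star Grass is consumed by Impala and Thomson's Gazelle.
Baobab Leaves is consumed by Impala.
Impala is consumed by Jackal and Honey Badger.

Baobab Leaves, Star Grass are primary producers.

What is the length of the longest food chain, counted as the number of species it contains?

One longest chain: Baobab Leaves → Impala → Honey Badger → Lion.
It has 4 species and 3 links.

4 species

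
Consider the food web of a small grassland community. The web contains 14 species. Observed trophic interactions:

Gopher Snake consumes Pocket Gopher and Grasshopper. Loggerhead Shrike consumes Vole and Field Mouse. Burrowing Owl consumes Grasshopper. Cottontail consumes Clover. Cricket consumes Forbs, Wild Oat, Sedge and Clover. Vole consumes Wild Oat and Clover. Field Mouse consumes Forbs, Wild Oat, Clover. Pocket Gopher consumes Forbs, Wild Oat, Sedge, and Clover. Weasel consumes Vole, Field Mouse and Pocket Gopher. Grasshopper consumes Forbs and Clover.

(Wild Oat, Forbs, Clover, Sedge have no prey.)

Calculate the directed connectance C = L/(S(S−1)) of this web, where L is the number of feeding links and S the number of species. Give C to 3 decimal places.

The web has S = 14 species and L = 24 feeding links.
C = L / (S(S−1)) = 24 / 182 = 0.1319 ≈ 0.132.

C = 0.132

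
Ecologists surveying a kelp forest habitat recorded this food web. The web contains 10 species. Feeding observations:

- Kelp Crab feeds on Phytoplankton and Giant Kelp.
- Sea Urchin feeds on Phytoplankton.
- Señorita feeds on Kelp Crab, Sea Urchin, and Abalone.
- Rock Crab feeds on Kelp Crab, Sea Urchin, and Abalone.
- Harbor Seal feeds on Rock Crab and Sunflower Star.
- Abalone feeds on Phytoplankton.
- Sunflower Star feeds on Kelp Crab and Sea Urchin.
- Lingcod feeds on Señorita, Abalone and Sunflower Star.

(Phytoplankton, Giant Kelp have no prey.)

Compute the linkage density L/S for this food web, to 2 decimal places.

There are L = 17 links among S = 10 species.
L/S = 17/10 = 1.7000 ≈ 1.70.

L/S = 1.70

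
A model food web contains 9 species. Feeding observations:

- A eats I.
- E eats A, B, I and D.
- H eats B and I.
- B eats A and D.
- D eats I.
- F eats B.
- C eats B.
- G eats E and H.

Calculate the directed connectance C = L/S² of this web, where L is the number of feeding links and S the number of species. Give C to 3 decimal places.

The web has S = 9 species and L = 14 feeding links.
C = L / S² = 14 / 81 = 0.1728 ≈ 0.173.

C = 0.173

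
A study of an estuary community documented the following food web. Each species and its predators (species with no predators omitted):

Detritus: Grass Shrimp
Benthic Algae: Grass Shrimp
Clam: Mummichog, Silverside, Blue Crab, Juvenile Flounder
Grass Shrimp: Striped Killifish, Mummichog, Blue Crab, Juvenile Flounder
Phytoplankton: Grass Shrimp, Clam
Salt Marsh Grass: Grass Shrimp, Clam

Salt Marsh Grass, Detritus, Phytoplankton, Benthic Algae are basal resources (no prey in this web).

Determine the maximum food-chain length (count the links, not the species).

One longest chain: Salt Marsh Grass → Grass Shrimp → Striped Killifish.
It has 3 species and 2 links.

2 links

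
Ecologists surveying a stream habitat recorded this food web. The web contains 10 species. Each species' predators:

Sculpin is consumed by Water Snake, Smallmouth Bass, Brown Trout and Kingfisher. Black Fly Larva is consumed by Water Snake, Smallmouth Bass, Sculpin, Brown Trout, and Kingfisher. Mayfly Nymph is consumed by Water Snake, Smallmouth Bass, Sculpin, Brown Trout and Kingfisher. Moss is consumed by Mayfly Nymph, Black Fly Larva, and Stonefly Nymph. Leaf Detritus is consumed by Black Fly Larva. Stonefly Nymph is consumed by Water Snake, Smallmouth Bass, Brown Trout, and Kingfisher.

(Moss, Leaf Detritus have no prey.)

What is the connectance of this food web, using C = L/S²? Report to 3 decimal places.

The web has S = 10 species and L = 22 feeding links.
C = L / S² = 22 / 100 = 0.2200 ≈ 0.220.

C = 0.220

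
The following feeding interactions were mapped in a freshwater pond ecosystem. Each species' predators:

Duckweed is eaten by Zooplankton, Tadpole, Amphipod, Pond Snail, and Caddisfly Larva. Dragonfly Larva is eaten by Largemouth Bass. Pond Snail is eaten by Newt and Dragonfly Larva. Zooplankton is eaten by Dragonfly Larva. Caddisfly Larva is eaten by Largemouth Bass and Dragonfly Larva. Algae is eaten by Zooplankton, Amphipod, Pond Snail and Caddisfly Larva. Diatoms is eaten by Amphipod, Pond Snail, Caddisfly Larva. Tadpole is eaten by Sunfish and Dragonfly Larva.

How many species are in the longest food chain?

One longest chain: Duckweed → Tadpole → Dragonfly Larva → Largemouth Bass.
It has 4 species and 3 links.

4 species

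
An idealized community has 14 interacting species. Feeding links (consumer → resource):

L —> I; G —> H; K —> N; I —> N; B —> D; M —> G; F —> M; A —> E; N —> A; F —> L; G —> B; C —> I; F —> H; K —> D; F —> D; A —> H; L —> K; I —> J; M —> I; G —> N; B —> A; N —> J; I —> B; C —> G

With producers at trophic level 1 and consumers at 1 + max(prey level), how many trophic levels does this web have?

6

Producers (level 1): H, D, J, E.
H → A → N → K → L → F gives F level 6.
No species has a prey at level 6, so no species reaches level 7.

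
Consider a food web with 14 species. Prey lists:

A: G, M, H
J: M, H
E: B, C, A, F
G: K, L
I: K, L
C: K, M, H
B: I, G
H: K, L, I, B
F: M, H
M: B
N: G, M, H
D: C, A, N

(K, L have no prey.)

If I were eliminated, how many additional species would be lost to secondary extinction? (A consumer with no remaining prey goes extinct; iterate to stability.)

0

Remove I.
Every predator of it retains at least one other prey: B still has G; H still has K, L, B.
No consumer loses all prey, so no secondary extinctions occur.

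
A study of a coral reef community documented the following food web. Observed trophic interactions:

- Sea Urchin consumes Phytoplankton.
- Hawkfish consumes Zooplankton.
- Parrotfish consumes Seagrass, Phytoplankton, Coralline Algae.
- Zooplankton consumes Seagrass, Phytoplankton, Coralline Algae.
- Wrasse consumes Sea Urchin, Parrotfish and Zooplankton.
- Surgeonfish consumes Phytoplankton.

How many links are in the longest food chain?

One longest chain: Seagrass → Zooplankton → Hawkfish.
It has 3 species and 2 links.

2 links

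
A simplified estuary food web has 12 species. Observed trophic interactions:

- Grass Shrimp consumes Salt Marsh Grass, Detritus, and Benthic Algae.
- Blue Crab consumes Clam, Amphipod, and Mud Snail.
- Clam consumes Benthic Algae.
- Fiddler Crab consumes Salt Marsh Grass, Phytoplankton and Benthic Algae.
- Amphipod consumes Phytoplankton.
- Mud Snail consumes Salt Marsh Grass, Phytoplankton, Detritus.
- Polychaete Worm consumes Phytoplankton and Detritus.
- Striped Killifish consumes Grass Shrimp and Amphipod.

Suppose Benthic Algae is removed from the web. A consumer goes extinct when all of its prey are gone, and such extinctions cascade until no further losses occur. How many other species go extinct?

Remove Benthic Algae.
Round 1: Clam (all prey gone) → extinct.
No further losses. Total secondary extinctions: 1.

1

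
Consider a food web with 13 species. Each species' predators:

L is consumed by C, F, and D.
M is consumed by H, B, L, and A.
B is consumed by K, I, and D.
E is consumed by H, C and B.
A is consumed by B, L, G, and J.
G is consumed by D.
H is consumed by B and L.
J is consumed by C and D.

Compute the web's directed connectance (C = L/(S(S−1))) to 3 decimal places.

C = 0.141

The web has S = 13 species and L = 22 feeding links.
C = L / (S(S−1)) = 22 / 156 = 0.1410 ≈ 0.141.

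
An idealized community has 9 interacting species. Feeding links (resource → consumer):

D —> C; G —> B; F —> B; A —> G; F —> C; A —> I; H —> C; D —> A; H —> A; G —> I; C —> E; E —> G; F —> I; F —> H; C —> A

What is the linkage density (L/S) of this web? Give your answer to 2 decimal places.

L/S = 1.67

There are L = 15 links among S = 9 species.
L/S = 15/9 = 1.6667 ≈ 1.67.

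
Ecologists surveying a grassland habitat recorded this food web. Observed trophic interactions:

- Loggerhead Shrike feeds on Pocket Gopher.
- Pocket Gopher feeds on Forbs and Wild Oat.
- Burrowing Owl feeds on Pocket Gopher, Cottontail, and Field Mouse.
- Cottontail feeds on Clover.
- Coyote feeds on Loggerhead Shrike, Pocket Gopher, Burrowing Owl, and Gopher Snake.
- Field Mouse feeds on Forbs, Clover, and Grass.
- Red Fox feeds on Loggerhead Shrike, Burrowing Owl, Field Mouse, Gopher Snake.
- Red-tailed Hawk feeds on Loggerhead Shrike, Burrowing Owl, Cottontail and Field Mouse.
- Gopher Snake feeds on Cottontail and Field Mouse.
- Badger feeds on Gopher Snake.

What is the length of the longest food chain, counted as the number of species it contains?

4 species

One longest chain: Forbs → Pocket Gopher → Loggerhead Shrike → Red-tailed Hawk.
It has 4 species and 3 links.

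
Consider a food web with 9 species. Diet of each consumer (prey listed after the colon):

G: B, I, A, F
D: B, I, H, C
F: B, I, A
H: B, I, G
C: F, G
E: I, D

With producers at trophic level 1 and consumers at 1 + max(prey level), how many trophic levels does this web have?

6

Producers (level 1): B, I, A.
B → F → G → H → D → E gives E level 6.
No species has a prey at level 6, so no species reaches level 7.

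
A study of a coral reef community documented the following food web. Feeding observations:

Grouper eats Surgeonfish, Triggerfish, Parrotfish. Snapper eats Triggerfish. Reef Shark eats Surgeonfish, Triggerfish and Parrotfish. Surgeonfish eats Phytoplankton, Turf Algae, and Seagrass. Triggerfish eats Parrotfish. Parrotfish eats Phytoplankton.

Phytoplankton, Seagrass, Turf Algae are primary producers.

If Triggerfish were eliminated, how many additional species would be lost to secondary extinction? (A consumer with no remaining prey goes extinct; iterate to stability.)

1

Remove Triggerfish.
Round 1: Snapper (all prey gone) → extinct.
No further losses. Total secondary extinctions: 1.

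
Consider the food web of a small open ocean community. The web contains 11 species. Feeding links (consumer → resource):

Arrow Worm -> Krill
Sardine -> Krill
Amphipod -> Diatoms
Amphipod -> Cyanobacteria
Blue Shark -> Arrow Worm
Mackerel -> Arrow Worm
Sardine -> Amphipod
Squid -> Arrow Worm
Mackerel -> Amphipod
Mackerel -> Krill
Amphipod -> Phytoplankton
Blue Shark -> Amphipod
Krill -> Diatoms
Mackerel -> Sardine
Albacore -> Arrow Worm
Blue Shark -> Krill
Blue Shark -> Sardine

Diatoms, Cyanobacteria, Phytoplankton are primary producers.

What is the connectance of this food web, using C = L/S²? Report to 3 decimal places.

C = 0.140

The web has S = 11 species and L = 17 feeding links.
C = L / S² = 17 / 121 = 0.1405 ≈ 0.140.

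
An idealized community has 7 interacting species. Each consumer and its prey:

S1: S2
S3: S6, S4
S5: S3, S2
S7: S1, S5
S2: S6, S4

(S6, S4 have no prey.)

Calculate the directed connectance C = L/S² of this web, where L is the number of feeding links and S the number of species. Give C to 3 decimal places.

The web has S = 7 species and L = 9 feeding links.
C = L / S² = 9 / 49 = 0.1837 ≈ 0.184.

C = 0.184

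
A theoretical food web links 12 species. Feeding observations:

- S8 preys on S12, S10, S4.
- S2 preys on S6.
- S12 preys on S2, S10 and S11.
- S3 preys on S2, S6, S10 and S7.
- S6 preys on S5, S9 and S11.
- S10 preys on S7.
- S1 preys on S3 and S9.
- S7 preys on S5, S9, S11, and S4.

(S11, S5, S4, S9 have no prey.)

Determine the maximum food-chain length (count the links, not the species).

One longest chain: S11 → S6 → S2 → S3 → S1.
It has 5 species and 4 links.

4 links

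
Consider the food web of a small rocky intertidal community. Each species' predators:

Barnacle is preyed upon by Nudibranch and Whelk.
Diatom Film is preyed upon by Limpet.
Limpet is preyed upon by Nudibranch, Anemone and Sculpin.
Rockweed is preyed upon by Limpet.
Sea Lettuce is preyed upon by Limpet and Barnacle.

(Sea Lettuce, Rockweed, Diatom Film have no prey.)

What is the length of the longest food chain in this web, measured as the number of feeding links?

2 links

One longest chain: Sea Lettuce → Barnacle → Whelk.
It has 3 species and 2 links.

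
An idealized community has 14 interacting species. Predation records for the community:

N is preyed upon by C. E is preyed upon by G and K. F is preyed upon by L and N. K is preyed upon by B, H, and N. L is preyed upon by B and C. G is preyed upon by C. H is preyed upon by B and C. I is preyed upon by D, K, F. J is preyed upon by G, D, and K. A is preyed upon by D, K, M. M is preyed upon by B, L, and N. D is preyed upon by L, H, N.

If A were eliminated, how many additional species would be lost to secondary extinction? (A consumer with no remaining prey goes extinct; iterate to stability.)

Remove A.
Round 1: M (all prey gone) → extinct.
No further losses. Total secondary extinctions: 1.

1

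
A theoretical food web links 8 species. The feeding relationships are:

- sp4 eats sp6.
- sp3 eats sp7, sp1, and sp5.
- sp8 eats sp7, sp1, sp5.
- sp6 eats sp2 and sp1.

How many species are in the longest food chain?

One longest chain: sp1 → sp6 → sp4.
It has 3 species and 2 links.

3 species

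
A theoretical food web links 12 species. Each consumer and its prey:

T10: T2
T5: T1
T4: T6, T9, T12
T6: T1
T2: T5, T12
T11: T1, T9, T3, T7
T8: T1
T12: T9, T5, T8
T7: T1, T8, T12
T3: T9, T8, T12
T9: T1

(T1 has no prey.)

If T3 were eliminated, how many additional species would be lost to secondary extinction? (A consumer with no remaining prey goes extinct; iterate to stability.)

0

Remove T3.
Every predator of it retains at least one other prey: T11 still has T1, T9, T7.
No consumer loses all prey, so no secondary extinctions occur.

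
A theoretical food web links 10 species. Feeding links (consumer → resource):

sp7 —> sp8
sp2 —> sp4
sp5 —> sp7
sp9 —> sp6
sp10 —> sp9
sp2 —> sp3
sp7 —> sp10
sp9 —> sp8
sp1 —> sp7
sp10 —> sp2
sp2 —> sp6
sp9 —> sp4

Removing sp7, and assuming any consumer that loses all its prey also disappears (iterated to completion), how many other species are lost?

2

Remove sp7.
Round 1: sp5 (all prey gone), sp1 (all prey gone) → extinct.
No further losses. Total secondary extinctions: 2.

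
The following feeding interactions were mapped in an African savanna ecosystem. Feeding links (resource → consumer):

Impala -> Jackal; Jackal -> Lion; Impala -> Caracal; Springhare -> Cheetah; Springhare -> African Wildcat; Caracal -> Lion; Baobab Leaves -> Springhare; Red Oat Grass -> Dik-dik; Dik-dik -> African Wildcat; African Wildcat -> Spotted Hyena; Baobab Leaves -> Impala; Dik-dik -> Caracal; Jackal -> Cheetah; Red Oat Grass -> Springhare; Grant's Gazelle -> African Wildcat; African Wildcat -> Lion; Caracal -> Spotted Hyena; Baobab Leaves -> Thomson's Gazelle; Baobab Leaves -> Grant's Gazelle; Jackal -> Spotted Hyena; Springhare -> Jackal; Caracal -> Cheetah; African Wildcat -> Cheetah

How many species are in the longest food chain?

One longest chain: Baobab Leaves → Springhare → Jackal → Lion.
It has 4 species and 3 links.

4 species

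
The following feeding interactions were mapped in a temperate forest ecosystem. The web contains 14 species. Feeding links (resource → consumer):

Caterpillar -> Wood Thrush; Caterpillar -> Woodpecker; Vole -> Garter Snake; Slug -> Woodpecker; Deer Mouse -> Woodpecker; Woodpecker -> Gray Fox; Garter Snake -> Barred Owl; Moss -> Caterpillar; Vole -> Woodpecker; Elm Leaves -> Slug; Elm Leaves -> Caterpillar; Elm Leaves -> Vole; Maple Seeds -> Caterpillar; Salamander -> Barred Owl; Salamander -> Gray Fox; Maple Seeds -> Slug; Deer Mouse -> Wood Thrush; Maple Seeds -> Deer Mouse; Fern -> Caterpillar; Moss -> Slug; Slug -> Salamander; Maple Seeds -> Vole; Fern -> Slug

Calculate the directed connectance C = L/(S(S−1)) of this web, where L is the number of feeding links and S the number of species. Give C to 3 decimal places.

The web has S = 14 species and L = 23 feeding links.
C = L / (S(S−1)) = 23 / 182 = 0.1264 ≈ 0.126.

C = 0.126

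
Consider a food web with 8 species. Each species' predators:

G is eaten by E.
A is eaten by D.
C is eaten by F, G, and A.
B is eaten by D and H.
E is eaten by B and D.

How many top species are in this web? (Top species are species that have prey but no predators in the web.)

Top species (has prey, but nothing eats it): F, H, D.
Count: 3.

3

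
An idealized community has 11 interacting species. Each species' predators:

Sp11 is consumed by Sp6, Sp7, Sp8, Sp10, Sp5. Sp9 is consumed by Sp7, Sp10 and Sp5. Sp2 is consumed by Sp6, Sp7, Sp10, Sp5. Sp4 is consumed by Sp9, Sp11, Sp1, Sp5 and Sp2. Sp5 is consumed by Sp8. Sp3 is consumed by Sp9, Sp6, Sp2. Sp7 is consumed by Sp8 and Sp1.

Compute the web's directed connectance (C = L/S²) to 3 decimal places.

C = 0.190

The web has S = 11 species and L = 23 feeding links.
C = L / S² = 23 / 121 = 0.1901 ≈ 0.190.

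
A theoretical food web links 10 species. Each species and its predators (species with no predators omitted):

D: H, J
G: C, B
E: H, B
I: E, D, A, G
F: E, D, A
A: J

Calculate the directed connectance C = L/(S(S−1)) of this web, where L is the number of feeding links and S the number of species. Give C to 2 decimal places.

C = 0.16

The web has S = 10 species and L = 14 feeding links.
C = L / (S(S−1)) = 14 / 90 = 0.1556 ≈ 0.16.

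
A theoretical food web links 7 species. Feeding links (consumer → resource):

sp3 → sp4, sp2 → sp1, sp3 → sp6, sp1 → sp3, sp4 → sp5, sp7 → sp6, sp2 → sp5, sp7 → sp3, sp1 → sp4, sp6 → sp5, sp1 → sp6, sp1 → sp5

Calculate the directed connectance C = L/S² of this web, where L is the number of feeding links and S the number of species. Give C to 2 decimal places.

The web has S = 7 species and L = 12 feeding links.
C = L / S² = 12 / 49 = 0.2449 ≈ 0.24.

C = 0.24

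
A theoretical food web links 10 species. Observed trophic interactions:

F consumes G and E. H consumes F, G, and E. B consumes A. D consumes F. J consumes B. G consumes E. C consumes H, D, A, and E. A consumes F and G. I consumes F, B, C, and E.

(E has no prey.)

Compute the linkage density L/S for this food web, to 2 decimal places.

There are L = 19 links among S = 10 species.
L/S = 19/10 = 1.9000 ≈ 1.90.

L/S = 1.90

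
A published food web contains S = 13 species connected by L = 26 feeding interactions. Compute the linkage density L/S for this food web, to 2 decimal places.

L/S = 2.00

There are L = 26 links among S = 13 species.
L/S = 26/13 = 2.0000 ≈ 2.00.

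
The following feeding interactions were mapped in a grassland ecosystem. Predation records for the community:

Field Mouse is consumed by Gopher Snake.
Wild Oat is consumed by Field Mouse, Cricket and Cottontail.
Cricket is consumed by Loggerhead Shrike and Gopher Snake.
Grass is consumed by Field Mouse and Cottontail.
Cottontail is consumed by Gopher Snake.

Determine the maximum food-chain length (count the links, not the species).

One longest chain: Wild Oat → Cricket → Gopher Snake.
It has 3 species and 2 links.

2 links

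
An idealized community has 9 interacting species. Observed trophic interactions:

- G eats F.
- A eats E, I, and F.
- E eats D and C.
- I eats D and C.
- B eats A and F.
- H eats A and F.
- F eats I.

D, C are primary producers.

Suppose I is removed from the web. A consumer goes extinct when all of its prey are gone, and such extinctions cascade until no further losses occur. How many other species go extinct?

2

Remove I.
Round 1: F (all prey gone) → extinct.
Round 2: G (all prey gone) → extinct.
No further losses. Total secondary extinctions: 2.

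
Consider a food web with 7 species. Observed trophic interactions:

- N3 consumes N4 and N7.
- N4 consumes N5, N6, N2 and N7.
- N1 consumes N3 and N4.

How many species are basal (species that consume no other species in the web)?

4

Basal species (no prey listed): N5, N6, N7, N2.
Count: 4.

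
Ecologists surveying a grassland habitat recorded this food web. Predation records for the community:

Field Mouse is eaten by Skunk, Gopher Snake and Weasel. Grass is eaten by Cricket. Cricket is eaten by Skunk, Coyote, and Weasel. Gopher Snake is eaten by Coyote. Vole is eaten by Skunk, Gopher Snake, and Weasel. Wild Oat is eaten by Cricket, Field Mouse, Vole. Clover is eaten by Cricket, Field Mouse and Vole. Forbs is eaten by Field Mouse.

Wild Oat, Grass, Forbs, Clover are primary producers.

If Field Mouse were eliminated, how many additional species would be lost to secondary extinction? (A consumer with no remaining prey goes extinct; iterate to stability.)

Remove Field Mouse.
Every predator of it retains at least one other prey: Weasel still has Vole, Cricket; Skunk still has Vole, Cricket; Gopher Snake still has Vole.
No consumer loses all prey, so no secondary extinctions occur.

0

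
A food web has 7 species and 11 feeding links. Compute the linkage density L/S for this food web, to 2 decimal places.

There are L = 11 links among S = 7 species.
L/S = 11/7 = 1.5714 ≈ 1.57.

L/S = 1.57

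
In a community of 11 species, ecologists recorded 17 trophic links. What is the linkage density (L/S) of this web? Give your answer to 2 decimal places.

There are L = 17 links among S = 11 species.
L/S = 17/11 = 1.5455 ≈ 1.55.

L/S = 1.55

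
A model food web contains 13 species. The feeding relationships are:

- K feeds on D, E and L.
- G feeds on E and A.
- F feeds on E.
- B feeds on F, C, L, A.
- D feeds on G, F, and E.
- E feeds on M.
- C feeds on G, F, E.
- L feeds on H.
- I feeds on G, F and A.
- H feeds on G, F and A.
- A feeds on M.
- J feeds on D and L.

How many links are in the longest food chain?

One longest chain: M → E → G → H → L → B.
It has 6 species and 5 links.

5 links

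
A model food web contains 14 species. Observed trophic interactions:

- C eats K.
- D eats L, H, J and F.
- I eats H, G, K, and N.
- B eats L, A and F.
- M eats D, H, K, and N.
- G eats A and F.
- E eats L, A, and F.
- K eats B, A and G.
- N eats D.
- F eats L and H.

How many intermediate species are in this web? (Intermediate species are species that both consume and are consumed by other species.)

6

Intermediate species (has both prey and predators): F, D, G, B, N, K.
Count: 6.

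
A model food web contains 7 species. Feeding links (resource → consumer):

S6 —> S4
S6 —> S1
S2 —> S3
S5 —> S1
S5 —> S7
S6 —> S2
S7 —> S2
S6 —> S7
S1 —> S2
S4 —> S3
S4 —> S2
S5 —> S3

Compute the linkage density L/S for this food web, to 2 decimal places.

L/S = 1.71

There are L = 12 links among S = 7 species.
L/S = 12/7 = 1.7143 ≈ 1.71.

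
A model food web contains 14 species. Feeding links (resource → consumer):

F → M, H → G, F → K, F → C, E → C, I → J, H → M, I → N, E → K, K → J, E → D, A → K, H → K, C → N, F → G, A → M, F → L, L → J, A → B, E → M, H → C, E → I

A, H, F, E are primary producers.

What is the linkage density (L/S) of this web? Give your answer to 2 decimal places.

L/S = 1.57

There are L = 22 links among S = 14 species.
L/S = 22/14 = 1.5714 ≈ 1.57.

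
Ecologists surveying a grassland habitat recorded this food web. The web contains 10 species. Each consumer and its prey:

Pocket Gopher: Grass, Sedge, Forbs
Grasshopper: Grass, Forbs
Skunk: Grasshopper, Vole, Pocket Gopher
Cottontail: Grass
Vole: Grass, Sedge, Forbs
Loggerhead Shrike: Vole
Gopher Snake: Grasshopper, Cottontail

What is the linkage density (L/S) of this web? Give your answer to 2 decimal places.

L/S = 1.50

There are L = 15 links among S = 10 species.
L/S = 15/10 = 1.5000 ≈ 1.50.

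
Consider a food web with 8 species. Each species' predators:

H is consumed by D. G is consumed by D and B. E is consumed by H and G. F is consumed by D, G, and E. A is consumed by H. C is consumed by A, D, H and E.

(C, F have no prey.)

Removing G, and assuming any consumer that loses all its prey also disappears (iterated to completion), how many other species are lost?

Remove G.
Round 1: B (all prey gone) → extinct.
No further losses. Total secondary extinctions: 1.

1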